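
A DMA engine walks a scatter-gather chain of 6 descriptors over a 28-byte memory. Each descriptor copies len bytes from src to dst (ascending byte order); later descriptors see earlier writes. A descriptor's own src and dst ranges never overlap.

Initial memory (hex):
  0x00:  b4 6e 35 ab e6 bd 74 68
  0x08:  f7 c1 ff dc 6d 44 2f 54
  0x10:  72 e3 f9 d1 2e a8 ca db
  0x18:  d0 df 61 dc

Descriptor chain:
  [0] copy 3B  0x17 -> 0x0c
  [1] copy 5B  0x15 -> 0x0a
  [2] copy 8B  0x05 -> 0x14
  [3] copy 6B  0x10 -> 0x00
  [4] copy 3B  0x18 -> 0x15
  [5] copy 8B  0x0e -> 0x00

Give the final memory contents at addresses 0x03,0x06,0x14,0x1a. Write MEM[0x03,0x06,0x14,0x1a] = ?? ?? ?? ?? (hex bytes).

#0 dst[0x0c+3] := {0xdb,0xd0,0xdf}
#1 dst[0x0a+5] := {0xa8,0xca,0xdb,0xd0,0xdf}
#2 dst[0x14+8] := {0xbd,0x74,0x68,0xf7,0xc1,0xa8,0xca,0xdb}
#3 dst[0x00+6] := {0x72,0xe3,0xf9,0xd1,0xbd,0x74}
#4 dst[0x15+3] := {0xc1,0xa8,0xca}
#5 dst[0x00+8] := {0xdf,0x54,0x72,0xe3,0xf9,0xd1,0xbd,0xc1}
query mem[0x03]=0xe3, mem[0x06]=0xbd, mem[0x14]=0xbd, mem[0x1a]=0xca

MEM[0x03,0x06,0x14,0x1a] = e3 bd bd ca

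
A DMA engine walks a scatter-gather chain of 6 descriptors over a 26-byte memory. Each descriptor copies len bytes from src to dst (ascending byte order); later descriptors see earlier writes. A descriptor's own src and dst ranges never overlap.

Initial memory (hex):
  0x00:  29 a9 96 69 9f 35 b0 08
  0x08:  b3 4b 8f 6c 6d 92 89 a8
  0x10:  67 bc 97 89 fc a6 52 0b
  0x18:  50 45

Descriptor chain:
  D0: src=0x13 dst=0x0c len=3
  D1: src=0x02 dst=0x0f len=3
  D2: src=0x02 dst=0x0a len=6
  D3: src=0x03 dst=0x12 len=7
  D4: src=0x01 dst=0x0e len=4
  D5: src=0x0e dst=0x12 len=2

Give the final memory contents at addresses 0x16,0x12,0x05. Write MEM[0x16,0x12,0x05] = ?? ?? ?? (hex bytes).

[0] 0x13->0x0c len=3 : 89 fc a6
[1] 0x02->0x0f len=3 : 96 69 9f
[2] 0x02->0x0a len=6 : 96 69 9f 35 b0 08
[3] 0x03->0x12 len=7 : 69 9f 35 b0 08 b3 4b
[4] 0x01->0x0e len=4 : a9 96 69 9f
[5] 0x0e->0x12 len=2 : a9 96
query mem[0x16]=0x08, mem[0x12]=0xa9, mem[0x05]=0x35

MEM[0x16,0x12,0x05] = 08 a9 35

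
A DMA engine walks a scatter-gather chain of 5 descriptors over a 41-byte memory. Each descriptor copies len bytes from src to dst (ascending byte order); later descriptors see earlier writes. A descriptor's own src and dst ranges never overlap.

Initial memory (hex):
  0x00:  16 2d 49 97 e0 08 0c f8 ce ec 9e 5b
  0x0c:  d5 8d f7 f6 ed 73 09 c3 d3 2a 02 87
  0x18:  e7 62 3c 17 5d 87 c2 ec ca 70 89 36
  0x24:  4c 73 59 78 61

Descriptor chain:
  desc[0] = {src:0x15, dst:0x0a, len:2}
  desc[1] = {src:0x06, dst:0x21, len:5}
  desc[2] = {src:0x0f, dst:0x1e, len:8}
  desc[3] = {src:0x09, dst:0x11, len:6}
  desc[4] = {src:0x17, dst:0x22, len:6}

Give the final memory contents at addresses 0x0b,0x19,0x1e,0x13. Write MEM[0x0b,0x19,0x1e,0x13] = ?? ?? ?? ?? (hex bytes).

MEM[0x0b,0x19,0x1e,0x13] = 02 62 f6 02

D0: mem[0x0a..0x0b] <- [2a 02]
D1: mem[0x21..0x25] <- [0c f8 ce ec 2a]
D2: mem[0x1e..0x25] <- [f6 ed 73 09 c3 d3 2a 02]
D3: mem[0x11..0x16] <- [ec 2a 02 d5 8d f7]
D4: mem[0x22..0x27] <- [87 e7 62 3c 17 5d]
query mem[0x0b]=0x02, mem[0x19]=0x62, mem[0x1e]=0xf6, mem[0x13]=0x02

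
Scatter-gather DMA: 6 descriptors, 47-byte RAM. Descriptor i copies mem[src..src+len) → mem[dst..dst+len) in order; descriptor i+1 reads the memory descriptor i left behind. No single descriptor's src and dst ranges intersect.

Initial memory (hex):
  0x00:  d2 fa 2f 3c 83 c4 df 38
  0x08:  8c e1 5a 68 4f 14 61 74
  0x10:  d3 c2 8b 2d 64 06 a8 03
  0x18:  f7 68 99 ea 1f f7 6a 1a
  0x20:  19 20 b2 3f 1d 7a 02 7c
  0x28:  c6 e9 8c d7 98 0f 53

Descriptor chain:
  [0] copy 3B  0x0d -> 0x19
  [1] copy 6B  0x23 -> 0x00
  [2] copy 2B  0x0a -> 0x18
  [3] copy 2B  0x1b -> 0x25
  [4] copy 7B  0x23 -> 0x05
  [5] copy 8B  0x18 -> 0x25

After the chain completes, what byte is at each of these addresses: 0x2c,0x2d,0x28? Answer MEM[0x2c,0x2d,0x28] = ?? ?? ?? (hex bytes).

MEM[0x2c,0x2d,0x28] = 1a 0f 74

#0 dst[0x19+3] := {0x14,0x61,0x74}
#1 dst[0x00+6] := {0x3f,0x1d,0x7a,0x02,0x7c,0xc6}
#2 dst[0x18+2] := {0x5a,0x68}
#3 dst[0x25+2] := {0x74,0x1f}
#4 dst[0x05+7] := {0x3f,0x1d,0x74,0x1f,0x7c,0xc6,0xe9}
#5 dst[0x25+8] := {0x5a,0x68,0x61,0x74,0x1f,0xf7,0x6a,0x1a}
query mem[0x2c]=0x1a, mem[0x2d]=0x0f, mem[0x28]=0x74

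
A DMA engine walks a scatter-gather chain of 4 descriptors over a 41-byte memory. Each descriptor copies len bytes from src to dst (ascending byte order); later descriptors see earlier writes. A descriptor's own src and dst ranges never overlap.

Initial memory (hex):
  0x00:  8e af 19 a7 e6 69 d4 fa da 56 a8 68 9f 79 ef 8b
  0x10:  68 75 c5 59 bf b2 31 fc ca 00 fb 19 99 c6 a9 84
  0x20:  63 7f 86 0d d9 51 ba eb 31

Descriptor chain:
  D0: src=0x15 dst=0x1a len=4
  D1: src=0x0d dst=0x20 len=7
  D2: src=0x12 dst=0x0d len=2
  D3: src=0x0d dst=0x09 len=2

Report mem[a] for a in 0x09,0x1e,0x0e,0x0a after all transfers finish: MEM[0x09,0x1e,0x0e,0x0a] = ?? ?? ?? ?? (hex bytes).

#0 dst[0x1a+4] := {0xb2,0x31,0xfc,0xca}
#1 dst[0x20+7] := {0x79,0xef,0x8b,0x68,0x75,0xc5,0x59}
#2 dst[0x0d+2] := {0xc5,0x59}
#3 dst[0x09+2] := {0xc5,0x59}
query mem[0x09]=0xc5, mem[0x1e]=0xa9, mem[0x0e]=0x59, mem[0x0a]=0x59

MEM[0x09,0x1e,0x0e,0x0a] = c5 a9 59 59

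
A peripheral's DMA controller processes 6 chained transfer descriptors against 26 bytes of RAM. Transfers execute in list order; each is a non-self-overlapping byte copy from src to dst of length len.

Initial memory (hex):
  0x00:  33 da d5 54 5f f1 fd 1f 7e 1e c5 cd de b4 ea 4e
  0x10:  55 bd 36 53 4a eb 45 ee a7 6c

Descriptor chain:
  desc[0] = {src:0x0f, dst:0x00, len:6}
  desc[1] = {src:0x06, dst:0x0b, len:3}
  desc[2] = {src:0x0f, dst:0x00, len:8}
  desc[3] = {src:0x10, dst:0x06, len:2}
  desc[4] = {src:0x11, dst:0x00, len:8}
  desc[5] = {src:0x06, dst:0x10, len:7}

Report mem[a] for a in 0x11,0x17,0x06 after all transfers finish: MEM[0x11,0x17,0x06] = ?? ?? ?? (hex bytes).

#0 dst[0x00+6] := {0x4e,0x55,0xbd,0x36,0x53,0x4a}
#1 dst[0x0b+3] := {0xfd,0x1f,0x7e}
#2 dst[0x00+8] := {0x4e,0x55,0xbd,0x36,0x53,0x4a,0xeb,0x45}
#3 dst[0x06+2] := {0x55,0xbd}
#4 dst[0x00+8] := {0xbd,0x36,0x53,0x4a,0xeb,0x45,0xee,0xa7}
#5 dst[0x10+7] := {0xee,0xa7,0x7e,0x1e,0xc5,0xfd,0x1f}
query mem[0x11]=0xa7, mem[0x17]=0xee, mem[0x06]=0xee

MEM[0x11,0x17,0x06] = a7 ee ee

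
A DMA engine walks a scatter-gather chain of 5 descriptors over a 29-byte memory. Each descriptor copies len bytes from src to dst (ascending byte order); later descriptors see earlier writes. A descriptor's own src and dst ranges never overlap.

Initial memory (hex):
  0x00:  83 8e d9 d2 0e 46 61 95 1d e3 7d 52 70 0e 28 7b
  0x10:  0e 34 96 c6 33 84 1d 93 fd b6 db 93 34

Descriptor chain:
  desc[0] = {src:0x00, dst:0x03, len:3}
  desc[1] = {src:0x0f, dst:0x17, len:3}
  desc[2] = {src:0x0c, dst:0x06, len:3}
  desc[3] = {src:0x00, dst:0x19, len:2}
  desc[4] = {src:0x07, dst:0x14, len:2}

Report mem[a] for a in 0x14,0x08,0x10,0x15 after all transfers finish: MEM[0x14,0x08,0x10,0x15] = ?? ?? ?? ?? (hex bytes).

  after D0: wrote 3B at 0x03 = 838ed9
  after D1: wrote 3B at 0x17 = 7b0e34
  after D2: wrote 3B at 0x06 = 700e28
  after D3: wrote 2B at 0x19 = 838e
  after D4: wrote 2B at 0x14 = 0e28
query mem[0x14]=0x0e, mem[0x08]=0x28, mem[0x10]=0x0e, mem[0x15]=0x28

MEM[0x14,0x08,0x10,0x15] = 0e 28 0e 28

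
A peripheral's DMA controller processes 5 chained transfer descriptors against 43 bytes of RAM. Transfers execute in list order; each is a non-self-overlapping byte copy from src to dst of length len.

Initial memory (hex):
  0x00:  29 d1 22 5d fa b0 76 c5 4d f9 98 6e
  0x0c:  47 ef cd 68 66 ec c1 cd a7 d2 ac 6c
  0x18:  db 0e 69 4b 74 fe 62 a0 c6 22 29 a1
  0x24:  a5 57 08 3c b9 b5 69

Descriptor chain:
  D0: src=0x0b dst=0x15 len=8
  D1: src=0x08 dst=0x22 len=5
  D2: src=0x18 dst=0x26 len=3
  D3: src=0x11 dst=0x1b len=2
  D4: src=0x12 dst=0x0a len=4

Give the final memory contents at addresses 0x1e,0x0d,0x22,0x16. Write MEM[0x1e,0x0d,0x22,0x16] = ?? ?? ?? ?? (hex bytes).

MEM[0x1e,0x0d,0x22,0x16] = 62 6e 4d 47

D0: mem[0x15..0x1c] <- [6e 47 ef cd 68 66 ec c1]
D1: mem[0x22..0x26] <- [4d f9 98 6e 47]
D2: mem[0x26..0x28] <- [cd 68 66]
D3: mem[0x1b..0x1c] <- [ec c1]
D4: mem[0x0a..0x0d] <- [c1 cd a7 6e]
query mem[0x1e]=0x62, mem[0x0d]=0x6e, mem[0x22]=0x4d, mem[0x16]=0x47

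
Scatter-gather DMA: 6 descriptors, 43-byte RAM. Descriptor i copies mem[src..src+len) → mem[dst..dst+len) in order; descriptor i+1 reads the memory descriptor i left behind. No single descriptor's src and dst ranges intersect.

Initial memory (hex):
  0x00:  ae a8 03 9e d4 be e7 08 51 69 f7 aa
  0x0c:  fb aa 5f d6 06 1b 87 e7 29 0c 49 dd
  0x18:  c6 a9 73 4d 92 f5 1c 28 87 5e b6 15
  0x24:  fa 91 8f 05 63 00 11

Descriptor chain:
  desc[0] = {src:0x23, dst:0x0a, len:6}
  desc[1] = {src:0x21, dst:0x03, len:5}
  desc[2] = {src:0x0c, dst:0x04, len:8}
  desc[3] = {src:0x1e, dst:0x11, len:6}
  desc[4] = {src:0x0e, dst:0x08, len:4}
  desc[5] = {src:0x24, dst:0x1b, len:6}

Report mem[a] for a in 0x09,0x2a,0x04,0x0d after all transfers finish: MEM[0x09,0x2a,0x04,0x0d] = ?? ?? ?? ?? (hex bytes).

#0 dst[0x0a+6] := {0x15,0xfa,0x91,0x8f,0x05,0x63}
#1 dst[0x03+5] := {0x5e,0xb6,0x15,0xfa,0x91}
#2 dst[0x04+8] := {0x91,0x8f,0x05,0x63,0x06,0x1b,0x87,0xe7}
#3 dst[0x11+6] := {0x1c,0x28,0x87,0x5e,0xb6,0x15}
#4 dst[0x08+4] := {0x05,0x63,0x06,0x1c}
#5 dst[0x1b+6] := {0xfa,0x91,0x8f,0x05,0x63,0x00}
query mem[0x09]=0x63, mem[0x2a]=0x11, mem[0x04]=0x91, mem[0x0d]=0x8f

MEM[0x09,0x2a,0x04,0x0d] = 63 11 91 8f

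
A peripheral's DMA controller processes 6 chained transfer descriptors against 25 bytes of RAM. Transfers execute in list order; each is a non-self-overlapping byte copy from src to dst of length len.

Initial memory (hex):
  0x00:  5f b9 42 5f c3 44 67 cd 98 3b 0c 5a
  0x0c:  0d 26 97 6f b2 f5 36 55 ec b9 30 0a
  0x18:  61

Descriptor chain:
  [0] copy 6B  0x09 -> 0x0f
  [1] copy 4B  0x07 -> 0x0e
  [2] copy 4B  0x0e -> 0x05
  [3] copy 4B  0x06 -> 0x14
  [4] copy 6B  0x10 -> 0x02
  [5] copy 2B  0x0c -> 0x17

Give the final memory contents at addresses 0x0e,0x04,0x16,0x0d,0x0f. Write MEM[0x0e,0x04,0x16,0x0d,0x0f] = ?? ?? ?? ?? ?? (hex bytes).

MEM[0x0e,0x04,0x16,0x0d,0x0f] = cd 0d 0c 26 98

D0: mem[0x0f..0x14] <- [3b 0c 5a 0d 26 97]
D1: mem[0x0e..0x11] <- [cd 98 3b 0c]
D2: mem[0x05..0x08] <- [cd 98 3b 0c]
D3: mem[0x14..0x17] <- [98 3b 0c 3b]
D4: mem[0x02..0x07] <- [3b 0c 0d 26 98 3b]
D5: mem[0x17..0x18] <- [0d 26]
query mem[0x0e]=0xcd, mem[0x04]=0x0d, mem[0x16]=0x0c, mem[0x0d]=0x26, mem[0x0f]=0x98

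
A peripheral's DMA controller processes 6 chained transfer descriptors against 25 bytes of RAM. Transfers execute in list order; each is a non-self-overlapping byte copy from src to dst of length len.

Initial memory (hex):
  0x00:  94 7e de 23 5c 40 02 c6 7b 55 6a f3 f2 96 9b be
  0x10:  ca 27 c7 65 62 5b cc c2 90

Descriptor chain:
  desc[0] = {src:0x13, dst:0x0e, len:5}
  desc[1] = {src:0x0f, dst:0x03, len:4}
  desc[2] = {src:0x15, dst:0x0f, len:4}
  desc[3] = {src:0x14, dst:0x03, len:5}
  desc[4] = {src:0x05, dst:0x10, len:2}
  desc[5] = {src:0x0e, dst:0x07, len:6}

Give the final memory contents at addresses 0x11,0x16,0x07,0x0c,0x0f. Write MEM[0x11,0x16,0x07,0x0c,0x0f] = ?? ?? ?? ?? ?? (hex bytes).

MEM[0x11,0x16,0x07,0x0c,0x0f] = c2 cc 65 65 5b

  after D0: wrote 5B at 0x0e = 65625bccc2
  after D1: wrote 4B at 0x03 = 625bccc2
  after D2: wrote 4B at 0x0f = 5bccc290
  after D3: wrote 5B at 0x03 = 625bccc290
  after D4: wrote 2B at 0x10 = ccc2
  after D5: wrote 6B at 0x07 = 655bccc29065
query mem[0x11]=0xc2, mem[0x16]=0xcc, mem[0x07]=0x65, mem[0x0c]=0x65, mem[0x0f]=0x5b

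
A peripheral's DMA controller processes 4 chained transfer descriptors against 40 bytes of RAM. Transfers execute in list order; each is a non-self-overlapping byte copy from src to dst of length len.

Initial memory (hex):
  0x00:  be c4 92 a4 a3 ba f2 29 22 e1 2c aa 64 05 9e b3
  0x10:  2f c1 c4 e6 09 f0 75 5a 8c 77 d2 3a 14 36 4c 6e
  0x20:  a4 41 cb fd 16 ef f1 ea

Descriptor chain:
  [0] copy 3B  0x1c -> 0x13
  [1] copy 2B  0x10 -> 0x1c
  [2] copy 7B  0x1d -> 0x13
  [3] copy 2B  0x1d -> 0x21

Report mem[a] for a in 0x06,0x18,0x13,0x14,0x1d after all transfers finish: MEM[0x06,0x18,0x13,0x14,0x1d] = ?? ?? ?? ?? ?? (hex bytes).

  after D0: wrote 3B at 0x13 = 14364c
  after D1: wrote 2B at 0x1c = 2fc1
  after D2: wrote 7B at 0x13 = c14c6ea441cbfd
  after D3: wrote 2B at 0x21 = c14c
query mem[0x06]=0xf2, mem[0x18]=0xcb, mem[0x13]=0xc1, mem[0x14]=0x4c, mem[0x1d]=0xc1

MEM[0x06,0x18,0x13,0x14,0x1d] = f2 cb c1 4c c1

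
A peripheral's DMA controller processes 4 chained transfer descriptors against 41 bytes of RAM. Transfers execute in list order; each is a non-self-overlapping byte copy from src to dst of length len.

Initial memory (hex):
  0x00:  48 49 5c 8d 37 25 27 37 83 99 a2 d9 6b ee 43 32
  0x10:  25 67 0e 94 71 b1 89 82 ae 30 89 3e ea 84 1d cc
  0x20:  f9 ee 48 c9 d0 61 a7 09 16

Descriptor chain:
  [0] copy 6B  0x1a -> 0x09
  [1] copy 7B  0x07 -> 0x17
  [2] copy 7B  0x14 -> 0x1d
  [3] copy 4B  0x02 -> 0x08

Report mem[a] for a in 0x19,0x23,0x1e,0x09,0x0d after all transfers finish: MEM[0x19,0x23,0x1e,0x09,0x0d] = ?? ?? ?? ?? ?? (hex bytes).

D0: mem[0x09..0x0e] <- [89 3e ea 84 1d cc]
D1: mem[0x17..0x1d] <- [37 83 89 3e ea 84 1d]
D2: mem[0x1d..0x23] <- [71 b1 89 37 83 89 3e]
D3: mem[0x08..0x0b] <- [5c 8d 37 25]
query mem[0x19]=0x89, mem[0x23]=0x3e, mem[0x1e]=0xb1, mem[0x09]=0x8d, mem[0x0d]=0x1d

MEM[0x19,0x23,0x1e,0x09,0x0d] = 89 3e b1 8d 1d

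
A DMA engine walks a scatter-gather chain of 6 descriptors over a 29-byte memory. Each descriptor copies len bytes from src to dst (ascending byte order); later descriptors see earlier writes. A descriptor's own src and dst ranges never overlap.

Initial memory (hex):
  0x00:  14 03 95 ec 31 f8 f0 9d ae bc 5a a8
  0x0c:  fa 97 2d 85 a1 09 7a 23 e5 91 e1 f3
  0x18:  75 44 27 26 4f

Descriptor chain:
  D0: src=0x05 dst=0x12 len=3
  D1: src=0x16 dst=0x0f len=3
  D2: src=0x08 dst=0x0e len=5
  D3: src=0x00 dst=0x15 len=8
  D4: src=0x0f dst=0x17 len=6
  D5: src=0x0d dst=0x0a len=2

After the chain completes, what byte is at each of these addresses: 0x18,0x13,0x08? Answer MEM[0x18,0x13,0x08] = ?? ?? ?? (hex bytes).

D0: mem[0x12..0x14] <- [f8 f0 9d]
D1: mem[0x0f..0x11] <- [e1 f3 75]
D2: mem[0x0e..0x12] <- [ae bc 5a a8 fa]
D3: mem[0x15..0x1c] <- [14 03 95 ec 31 f8 f0 9d]
D4: mem[0x17..0x1c] <- [bc 5a a8 fa f0 9d]
D5: mem[0x0a..0x0b] <- [97 ae]
query mem[0x18]=0x5a, mem[0x13]=0xf0, mem[0x08]=0xae

MEM[0x18,0x13,0x08] = 5a f0 ae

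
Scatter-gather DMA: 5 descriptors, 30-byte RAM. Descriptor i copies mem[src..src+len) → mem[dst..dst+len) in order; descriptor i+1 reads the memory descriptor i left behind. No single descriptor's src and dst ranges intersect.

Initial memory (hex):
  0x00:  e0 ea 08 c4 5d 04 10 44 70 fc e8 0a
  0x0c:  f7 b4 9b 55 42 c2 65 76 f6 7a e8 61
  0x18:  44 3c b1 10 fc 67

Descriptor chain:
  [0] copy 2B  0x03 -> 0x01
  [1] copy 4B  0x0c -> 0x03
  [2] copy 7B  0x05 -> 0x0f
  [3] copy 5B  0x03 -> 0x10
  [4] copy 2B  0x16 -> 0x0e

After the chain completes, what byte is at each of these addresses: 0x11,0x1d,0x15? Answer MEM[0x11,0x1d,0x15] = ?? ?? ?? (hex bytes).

MEM[0x11,0x1d,0x15] = b4 67 0a

D0: mem[0x01..0x02] <- [c4 5d]
D1: mem[0x03..0x06] <- [f7 b4 9b 55]
D2: mem[0x0f..0x15] <- [9b 55 44 70 fc e8 0a]
D3: mem[0x10..0x14] <- [f7 b4 9b 55 44]
D4: mem[0x0e..0x0f] <- [e8 61]
query mem[0x11]=0xb4, mem[0x1d]=0x67, mem[0x15]=0x0a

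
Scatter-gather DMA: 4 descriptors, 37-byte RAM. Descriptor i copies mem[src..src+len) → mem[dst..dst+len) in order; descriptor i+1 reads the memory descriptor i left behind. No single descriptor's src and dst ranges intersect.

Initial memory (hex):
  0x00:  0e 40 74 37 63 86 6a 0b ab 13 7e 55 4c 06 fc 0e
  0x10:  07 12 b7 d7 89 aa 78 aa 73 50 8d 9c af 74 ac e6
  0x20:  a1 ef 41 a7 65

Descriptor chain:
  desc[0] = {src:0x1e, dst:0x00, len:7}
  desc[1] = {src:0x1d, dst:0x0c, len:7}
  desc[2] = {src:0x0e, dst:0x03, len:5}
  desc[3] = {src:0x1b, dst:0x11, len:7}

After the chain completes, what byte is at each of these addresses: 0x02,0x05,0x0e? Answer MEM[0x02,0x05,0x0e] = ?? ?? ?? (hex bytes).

MEM[0x02,0x05,0x0e] = a1 ef e6

#0 dst[0x00+7] := {0xac,0xe6,0xa1,0xef,0x41,0xa7,0x65}
#1 dst[0x0c+7] := {0x74,0xac,0xe6,0xa1,0xef,0x41,0xa7}
#2 dst[0x03+5] := {0xe6,0xa1,0xef,0x41,0xa7}
#3 dst[0x11+7] := {0x9c,0xaf,0x74,0xac,0xe6,0xa1,0xef}
query mem[0x02]=0xa1, mem[0x05]=0xef, mem[0x0e]=0xe6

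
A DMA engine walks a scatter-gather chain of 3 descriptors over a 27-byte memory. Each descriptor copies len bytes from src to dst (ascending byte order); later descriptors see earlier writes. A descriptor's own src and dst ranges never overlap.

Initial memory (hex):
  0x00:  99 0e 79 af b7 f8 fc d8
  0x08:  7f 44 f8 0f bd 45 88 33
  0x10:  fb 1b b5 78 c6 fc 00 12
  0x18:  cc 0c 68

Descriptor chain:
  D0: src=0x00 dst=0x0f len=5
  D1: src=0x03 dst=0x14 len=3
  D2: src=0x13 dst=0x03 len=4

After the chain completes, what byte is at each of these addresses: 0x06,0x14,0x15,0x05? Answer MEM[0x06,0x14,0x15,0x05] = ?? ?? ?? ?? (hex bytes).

MEM[0x06,0x14,0x15,0x05] = f8 af b7 b7

#0 dst[0x0f+5] := {0x99,0x0e,0x79,0xaf,0xb7}
#1 dst[0x14+3] := {0xaf,0xb7,0xf8}
#2 dst[0x03+4] := {0xb7,0xaf,0xb7,0xf8}
query mem[0x06]=0xf8, mem[0x14]=0xaf, mem[0x15]=0xb7, mem[0x05]=0xb7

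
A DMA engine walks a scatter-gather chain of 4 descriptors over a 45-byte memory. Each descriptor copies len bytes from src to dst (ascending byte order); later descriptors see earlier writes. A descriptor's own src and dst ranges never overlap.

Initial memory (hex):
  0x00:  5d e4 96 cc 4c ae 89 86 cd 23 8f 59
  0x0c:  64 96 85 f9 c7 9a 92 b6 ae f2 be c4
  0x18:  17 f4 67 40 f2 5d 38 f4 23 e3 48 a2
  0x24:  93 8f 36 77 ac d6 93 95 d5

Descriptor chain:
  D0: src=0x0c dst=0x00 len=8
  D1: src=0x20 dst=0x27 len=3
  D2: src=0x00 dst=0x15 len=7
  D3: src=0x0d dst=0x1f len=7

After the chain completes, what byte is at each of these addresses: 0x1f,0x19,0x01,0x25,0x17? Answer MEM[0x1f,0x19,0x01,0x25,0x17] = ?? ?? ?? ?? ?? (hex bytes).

MEM[0x1f,0x19,0x01,0x25,0x17] = 96 c7 96 b6 85

D0: mem[0x00..0x07] <- [64 96 85 f9 c7 9a 92 b6]
D1: mem[0x27..0x29] <- [23 e3 48]
D2: mem[0x15..0x1b] <- [64 96 85 f9 c7 9a 92]
D3: mem[0x1f..0x25] <- [96 85 f9 c7 9a 92 b6]
query mem[0x1f]=0x96, mem[0x19]=0xc7, mem[0x01]=0x96, mem[0x25]=0xb6, mem[0x17]=0x85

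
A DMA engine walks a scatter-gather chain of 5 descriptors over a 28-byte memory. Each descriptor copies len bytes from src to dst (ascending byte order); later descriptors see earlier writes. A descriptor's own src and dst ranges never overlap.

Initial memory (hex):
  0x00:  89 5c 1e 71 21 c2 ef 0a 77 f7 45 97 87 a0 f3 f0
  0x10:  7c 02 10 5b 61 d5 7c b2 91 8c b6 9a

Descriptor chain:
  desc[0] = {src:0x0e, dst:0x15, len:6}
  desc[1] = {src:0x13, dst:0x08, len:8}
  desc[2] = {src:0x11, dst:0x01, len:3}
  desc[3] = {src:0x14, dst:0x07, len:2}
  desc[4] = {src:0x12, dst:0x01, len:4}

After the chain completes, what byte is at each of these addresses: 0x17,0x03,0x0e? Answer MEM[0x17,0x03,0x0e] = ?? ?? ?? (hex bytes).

  after D0: wrote 6B at 0x15 = f3f07c02105b
  after D1: wrote 8B at 0x08 = 5b61f3f07c02105b
  after D2: wrote 3B at 0x01 = 02105b
  after D3: wrote 2B at 0x07 = 61f3
  after D4: wrote 4B at 0x01 = 105b61f3
query mem[0x17]=0x7c, mem[0x03]=0x61, mem[0x0e]=0x10

MEM[0x17,0x03,0x0e] = 7c 61 10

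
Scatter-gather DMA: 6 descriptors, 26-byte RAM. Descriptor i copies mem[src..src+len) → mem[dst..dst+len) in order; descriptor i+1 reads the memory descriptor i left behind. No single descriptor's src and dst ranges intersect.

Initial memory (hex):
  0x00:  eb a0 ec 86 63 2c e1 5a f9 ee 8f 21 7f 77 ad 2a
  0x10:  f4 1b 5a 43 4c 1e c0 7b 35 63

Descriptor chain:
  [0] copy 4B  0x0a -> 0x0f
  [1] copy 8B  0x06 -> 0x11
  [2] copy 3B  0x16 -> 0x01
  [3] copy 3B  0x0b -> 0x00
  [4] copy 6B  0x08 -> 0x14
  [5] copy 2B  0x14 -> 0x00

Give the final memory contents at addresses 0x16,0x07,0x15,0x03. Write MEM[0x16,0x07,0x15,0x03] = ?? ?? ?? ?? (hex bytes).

D0: mem[0x0f..0x12] <- [8f 21 7f 77]
D1: mem[0x11..0x18] <- [e1 5a f9 ee 8f 21 7f 77]
D2: mem[0x01..0x03] <- [21 7f 77]
D3: mem[0x00..0x02] <- [21 7f 77]
D4: mem[0x14..0x19] <- [f9 ee 8f 21 7f 77]
D5: mem[0x00..0x01] <- [f9 ee]
query mem[0x16]=0x8f, mem[0x07]=0x5a, mem[0x15]=0xee, mem[0x03]=0x77

MEM[0x16,0x07,0x15,0x03] = 8f 5a ee 77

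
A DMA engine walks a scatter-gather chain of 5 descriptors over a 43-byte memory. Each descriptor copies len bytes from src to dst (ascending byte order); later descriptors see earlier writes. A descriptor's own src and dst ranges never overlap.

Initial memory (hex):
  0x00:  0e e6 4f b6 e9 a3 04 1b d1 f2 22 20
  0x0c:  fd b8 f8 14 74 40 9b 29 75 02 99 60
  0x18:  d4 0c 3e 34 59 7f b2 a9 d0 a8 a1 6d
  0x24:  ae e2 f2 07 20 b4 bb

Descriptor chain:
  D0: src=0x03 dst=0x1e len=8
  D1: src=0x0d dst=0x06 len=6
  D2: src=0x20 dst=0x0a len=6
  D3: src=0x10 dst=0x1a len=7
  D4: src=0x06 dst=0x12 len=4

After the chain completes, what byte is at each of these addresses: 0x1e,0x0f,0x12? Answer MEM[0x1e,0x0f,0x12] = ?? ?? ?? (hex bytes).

MEM[0x1e,0x0f,0x12] = 75 22 b8

  after D0: wrote 8B at 0x1e = b6e9a3041bd1f222
  after D1: wrote 6B at 0x06 = b8f81474409b
  after D2: wrote 6B at 0x0a = a3041bd1f222
  after D3: wrote 7B at 0x1a = 74409b29750299
  after D4: wrote 4B at 0x12 = b8f81474
query mem[0x1e]=0x75, mem[0x0f]=0x22, mem[0x12]=0xb8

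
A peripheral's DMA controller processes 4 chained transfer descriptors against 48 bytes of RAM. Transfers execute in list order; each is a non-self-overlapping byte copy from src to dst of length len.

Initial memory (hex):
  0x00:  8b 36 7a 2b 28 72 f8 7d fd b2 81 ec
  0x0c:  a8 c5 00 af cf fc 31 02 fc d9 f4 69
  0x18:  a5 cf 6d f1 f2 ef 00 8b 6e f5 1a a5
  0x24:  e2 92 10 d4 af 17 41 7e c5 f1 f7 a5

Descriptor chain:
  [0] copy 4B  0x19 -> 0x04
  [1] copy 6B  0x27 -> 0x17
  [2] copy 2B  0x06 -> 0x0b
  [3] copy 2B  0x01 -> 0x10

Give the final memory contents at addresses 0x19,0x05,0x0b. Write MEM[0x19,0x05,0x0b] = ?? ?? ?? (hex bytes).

[0] 0x19->0x04 len=4 : cf 6d f1 f2
[1] 0x27->0x17 len=6 : d4 af 17 41 7e c5
[2] 0x06->0x0b len=2 : f1 f2
[3] 0x01->0x10 len=2 : 36 7a
query mem[0x19]=0x17, mem[0x05]=0x6d, mem[0x0b]=0xf1

MEM[0x19,0x05,0x0b] = 17 6d f1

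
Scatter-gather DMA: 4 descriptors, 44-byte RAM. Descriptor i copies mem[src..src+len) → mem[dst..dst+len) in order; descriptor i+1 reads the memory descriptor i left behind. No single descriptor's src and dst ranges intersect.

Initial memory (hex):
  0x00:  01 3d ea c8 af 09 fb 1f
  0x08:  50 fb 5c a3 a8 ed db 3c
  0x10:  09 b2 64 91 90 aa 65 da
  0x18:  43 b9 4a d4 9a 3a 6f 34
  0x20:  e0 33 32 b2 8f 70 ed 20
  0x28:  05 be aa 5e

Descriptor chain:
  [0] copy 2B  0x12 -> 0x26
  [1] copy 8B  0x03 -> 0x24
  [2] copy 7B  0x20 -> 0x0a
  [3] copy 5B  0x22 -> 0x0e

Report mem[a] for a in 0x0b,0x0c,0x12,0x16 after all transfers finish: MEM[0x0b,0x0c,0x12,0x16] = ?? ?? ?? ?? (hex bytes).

MEM[0x0b,0x0c,0x12,0x16] = 33 32 09 65

  after D0: wrote 2B at 0x26 = 6491
  after D1: wrote 8B at 0x24 = c8af09fb1f50fb5c
  after D2: wrote 7B at 0x0a = e03332b2c8af09
  after D3: wrote 5B at 0x0e = 32b2c8af09
query mem[0x0b]=0x33, mem[0x0c]=0x32, mem[0x12]=0x09, mem[0x16]=0x65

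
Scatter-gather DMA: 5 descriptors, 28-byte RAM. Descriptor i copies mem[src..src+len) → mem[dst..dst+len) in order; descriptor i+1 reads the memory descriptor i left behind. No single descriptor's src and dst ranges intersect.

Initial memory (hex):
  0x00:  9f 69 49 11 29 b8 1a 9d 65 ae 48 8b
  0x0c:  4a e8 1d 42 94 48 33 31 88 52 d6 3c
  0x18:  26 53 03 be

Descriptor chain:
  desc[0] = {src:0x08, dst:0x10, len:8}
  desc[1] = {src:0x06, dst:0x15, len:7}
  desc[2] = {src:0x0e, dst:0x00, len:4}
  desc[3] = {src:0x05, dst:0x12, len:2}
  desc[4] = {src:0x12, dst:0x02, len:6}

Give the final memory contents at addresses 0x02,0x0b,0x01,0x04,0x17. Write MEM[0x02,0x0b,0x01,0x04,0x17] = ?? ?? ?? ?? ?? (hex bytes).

MEM[0x02,0x0b,0x01,0x04,0x17] = b8 8b 42 4a 65

  after D0: wrote 8B at 0x10 = 65ae488b4ae81d42
  after D1: wrote 7B at 0x15 = 1a9d65ae488b4a
  after D2: wrote 4B at 0x00 = 1d4265ae
  after D3: wrote 2B at 0x12 = b81a
  after D4: wrote 6B at 0x02 = b81a4a1a9d65
query mem[0x02]=0xb8, mem[0x0b]=0x8b, mem[0x01]=0x42, mem[0x04]=0x4a, mem[0x17]=0x65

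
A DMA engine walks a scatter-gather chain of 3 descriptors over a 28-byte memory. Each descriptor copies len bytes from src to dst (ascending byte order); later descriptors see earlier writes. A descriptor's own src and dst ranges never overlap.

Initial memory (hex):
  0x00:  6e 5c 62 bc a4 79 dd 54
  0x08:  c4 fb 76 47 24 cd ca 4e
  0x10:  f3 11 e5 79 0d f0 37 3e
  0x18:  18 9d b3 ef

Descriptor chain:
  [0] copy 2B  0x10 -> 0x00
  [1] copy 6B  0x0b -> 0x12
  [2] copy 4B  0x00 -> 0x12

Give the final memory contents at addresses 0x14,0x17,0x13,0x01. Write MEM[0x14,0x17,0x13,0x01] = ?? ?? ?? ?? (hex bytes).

MEM[0x14,0x17,0x13,0x01] = 62 f3 11 11

#0 dst[0x00+2] := {0xf3,0x11}
#1 dst[0x12+6] := {0x47,0x24,0xcd,0xca,0x4e,0xf3}
#2 dst[0x12+4] := {0xf3,0x11,0x62,0xbc}
query mem[0x14]=0x62, mem[0x17]=0xf3, mem[0x13]=0x11, mem[0x01]=0x11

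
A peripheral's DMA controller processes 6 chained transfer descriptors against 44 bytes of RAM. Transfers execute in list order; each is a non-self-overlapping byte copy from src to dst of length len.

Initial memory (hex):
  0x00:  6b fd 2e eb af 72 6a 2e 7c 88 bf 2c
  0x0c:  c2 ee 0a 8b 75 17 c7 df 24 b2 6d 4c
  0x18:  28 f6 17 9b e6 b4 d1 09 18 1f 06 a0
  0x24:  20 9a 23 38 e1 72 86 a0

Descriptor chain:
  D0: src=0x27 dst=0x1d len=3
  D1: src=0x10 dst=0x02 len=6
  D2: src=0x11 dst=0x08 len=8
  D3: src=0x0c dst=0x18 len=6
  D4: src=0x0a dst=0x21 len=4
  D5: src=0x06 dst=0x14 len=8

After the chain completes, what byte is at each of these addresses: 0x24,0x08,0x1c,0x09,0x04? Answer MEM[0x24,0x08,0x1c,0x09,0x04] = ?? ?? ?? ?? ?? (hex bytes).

  after D0: wrote 3B at 0x1d = 38e172
  after D1: wrote 6B at 0x02 = 7517c7df24b2
  after D2: wrote 8B at 0x08 = 17c7df24b26d4c28
  after D3: wrote 6B at 0x18 = b26d4c287517
  after D4: wrote 4B at 0x21 = df24b26d
  after D5: wrote 8B at 0x14 = 24b217c7df24b26d
query mem[0x24]=0x6d, mem[0x08]=0x17, mem[0x1c]=0x75, mem[0x09]=0xc7, mem[0x04]=0xc7

MEM[0x24,0x08,0x1c,0x09,0x04] = 6d 17 75 c7 c7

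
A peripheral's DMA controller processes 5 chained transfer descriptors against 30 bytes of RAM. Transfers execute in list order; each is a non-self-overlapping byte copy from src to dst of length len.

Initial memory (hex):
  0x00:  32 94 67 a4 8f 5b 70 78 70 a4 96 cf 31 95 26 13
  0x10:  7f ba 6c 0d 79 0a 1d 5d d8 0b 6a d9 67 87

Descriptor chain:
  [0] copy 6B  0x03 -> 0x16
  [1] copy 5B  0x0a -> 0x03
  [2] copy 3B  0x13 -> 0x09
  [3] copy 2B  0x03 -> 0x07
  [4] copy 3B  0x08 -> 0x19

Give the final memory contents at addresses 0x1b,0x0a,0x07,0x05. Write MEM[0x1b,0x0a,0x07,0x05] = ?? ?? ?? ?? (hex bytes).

D0: mem[0x16..0x1b] <- [a4 8f 5b 70 78 70]
D1: mem[0x03..0x07] <- [96 cf 31 95 26]
D2: mem[0x09..0x0b] <- [0d 79 0a]
D3: mem[0x07..0x08] <- [96 cf]
D4: mem[0x19..0x1b] <- [cf 0d 79]
query mem[0x1b]=0x79, mem[0x0a]=0x79, mem[0x07]=0x96, mem[0x05]=0x31

MEM[0x1b,0x0a,0x07,0x05] = 79 79 96 31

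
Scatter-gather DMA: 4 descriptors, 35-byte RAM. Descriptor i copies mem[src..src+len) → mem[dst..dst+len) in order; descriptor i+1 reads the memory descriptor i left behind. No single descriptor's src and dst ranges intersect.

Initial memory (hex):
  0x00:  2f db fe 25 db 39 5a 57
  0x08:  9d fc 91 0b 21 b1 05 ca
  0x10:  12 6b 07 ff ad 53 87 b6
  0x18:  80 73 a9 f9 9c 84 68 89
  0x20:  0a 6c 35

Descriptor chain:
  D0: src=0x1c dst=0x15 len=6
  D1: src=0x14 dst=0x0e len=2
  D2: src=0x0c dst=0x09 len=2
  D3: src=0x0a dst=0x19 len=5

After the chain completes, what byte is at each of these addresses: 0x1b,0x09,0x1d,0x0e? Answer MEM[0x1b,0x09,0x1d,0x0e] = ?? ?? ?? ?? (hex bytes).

MEM[0x1b,0x09,0x1d,0x0e] = 21 21 ad ad

D0: mem[0x15..0x1a] <- [9c 84 68 89 0a 6c]
D1: mem[0x0e..0x0f] <- [ad 9c]
D2: mem[0x09..0x0a] <- [21 b1]
D3: mem[0x19..0x1d] <- [b1 0b 21 b1 ad]
query mem[0x1b]=0x21, mem[0x09]=0x21, mem[0x1d]=0xad, mem[0x0e]=0xad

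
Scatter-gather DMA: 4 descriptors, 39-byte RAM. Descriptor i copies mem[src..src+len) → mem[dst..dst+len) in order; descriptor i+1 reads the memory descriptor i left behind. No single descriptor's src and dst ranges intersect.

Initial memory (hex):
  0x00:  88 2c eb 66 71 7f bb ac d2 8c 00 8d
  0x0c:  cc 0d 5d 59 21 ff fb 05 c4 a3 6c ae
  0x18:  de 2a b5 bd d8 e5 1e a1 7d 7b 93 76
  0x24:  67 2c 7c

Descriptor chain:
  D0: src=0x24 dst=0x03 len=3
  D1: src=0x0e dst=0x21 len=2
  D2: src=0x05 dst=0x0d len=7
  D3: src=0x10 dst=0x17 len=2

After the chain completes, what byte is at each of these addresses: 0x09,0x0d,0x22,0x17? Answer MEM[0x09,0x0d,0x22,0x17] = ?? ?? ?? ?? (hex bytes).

MEM[0x09,0x0d,0x22,0x17] = 8c 7c 59 d2

[0] 0x24->0x03 len=3 : 67 2c 7c
[1] 0x0e->0x21 len=2 : 5d 59
[2] 0x05->0x0d len=7 : 7c bb ac d2 8c 00 8d
[3] 0x10->0x17 len=2 : d2 8c
query mem[0x09]=0x8c, mem[0x0d]=0x7c, mem[0x22]=0x59, mem[0x17]=0xd2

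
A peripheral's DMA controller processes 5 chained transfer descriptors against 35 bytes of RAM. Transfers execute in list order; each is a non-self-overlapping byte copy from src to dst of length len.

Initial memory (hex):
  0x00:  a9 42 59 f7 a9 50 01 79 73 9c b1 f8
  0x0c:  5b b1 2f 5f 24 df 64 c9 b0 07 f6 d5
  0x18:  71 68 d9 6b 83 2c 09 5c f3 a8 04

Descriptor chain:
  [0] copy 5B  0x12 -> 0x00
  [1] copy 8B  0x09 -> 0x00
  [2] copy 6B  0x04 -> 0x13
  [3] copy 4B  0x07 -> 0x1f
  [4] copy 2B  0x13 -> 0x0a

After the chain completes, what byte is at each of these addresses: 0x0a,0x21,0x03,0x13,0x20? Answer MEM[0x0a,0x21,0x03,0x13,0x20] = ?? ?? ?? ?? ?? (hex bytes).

MEM[0x0a,0x21,0x03,0x13,0x20] = b1 9c 5b b1 73

  after D0: wrote 5B at 0x00 = 64c9b007f6
  after D1: wrote 8B at 0x00 = 9cb1f85bb12f5f24
  after D2: wrote 6B at 0x13 = b12f5f24739c
  after D3: wrote 4B at 0x1f = 24739cb1
  after D4: wrote 2B at 0x0a = b12f
query mem[0x0a]=0xb1, mem[0x21]=0x9c, mem[0x03]=0x5b, mem[0x13]=0xb1, mem[0x20]=0x73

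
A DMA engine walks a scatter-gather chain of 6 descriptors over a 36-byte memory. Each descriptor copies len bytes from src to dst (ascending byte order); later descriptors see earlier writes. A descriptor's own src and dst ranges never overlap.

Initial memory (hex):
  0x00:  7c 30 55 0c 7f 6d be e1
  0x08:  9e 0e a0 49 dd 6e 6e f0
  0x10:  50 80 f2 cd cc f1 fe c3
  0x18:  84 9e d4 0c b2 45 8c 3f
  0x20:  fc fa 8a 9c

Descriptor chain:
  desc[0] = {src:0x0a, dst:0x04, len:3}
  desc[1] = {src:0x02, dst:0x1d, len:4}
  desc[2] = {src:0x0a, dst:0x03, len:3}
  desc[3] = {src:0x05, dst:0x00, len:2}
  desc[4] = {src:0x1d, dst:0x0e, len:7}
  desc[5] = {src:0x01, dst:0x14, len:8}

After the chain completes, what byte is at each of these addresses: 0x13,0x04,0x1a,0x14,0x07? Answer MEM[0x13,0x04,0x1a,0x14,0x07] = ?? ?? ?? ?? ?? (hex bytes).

[0] 0x0a->0x04 len=3 : a0 49 dd
[1] 0x02->0x1d len=4 : 55 0c a0 49
[2] 0x0a->0x03 len=3 : a0 49 dd
[3] 0x05->0x00 len=2 : dd dd
[4] 0x1d->0x0e len=7 : 55 0c a0 49 fa 8a 9c
[5] 0x01->0x14 len=8 : dd 55 a0 49 dd dd e1 9e
query mem[0x13]=0x8a, mem[0x04]=0x49, mem[0x1a]=0xe1, mem[0x14]=0xdd, mem[0x07]=0xe1

MEM[0x13,0x04,0x1a,0x14,0x07] = 8a 49 e1 dd e1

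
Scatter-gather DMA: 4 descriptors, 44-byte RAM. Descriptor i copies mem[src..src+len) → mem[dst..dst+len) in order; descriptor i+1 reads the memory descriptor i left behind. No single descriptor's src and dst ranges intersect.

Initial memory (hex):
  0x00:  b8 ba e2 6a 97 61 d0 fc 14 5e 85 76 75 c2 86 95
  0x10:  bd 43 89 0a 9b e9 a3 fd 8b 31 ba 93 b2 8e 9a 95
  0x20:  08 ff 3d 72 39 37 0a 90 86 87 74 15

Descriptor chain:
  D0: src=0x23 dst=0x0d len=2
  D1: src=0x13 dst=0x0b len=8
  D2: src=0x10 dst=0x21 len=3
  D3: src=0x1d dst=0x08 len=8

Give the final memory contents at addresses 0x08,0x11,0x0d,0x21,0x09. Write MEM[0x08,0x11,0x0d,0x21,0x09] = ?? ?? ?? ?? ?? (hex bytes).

D0: mem[0x0d..0x0e] <- [72 39]
D1: mem[0x0b..0x12] <- [0a 9b e9 a3 fd 8b 31 ba]
D2: mem[0x21..0x23] <- [8b 31 ba]
D3: mem[0x08..0x0f] <- [8e 9a 95 08 8b 31 ba 39]
query mem[0x08]=0x8e, mem[0x11]=0x31, mem[0x0d]=0x31, mem[0x21]=0x8b, mem[0x09]=0x9a

MEM[0x08,0x11,0x0d,0x21,0x09] = 8e 31 31 8b 9a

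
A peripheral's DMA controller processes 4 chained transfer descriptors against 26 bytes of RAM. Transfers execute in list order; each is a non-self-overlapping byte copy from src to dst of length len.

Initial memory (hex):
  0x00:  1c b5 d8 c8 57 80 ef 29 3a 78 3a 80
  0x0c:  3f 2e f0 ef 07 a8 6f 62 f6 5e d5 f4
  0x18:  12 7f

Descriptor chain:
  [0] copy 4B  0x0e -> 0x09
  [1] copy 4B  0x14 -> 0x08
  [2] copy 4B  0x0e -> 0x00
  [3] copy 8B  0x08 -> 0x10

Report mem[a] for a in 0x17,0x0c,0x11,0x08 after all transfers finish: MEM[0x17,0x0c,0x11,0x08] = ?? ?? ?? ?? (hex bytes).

MEM[0x17,0x0c,0x11,0x08] = ef a8 5e f6

D0: mem[0x09..0x0c] <- [f0 ef 07 a8]
D1: mem[0x08..0x0b] <- [f6 5e d5 f4]
D2: mem[0x00..0x03] <- [f0 ef 07 a8]
D3: mem[0x10..0x17] <- [f6 5e d5 f4 a8 2e f0 ef]
query mem[0x17]=0xef, mem[0x0c]=0xa8, mem[0x11]=0x5e, mem[0x08]=0xf6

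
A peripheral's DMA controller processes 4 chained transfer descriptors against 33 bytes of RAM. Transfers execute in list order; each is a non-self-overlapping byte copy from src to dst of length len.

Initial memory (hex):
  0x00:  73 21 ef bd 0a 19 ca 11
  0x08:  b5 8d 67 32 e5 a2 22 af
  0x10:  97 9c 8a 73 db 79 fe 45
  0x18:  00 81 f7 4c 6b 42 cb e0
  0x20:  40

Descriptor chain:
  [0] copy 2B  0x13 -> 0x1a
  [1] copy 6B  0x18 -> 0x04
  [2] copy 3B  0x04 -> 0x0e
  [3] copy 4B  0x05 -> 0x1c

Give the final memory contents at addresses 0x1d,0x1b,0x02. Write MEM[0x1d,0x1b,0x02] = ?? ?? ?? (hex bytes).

MEM[0x1d,0x1b,0x02] = 73 db ef

D0: mem[0x1a..0x1b] <- [73 db]
D1: mem[0x04..0x09] <- [00 81 73 db 6b 42]
D2: mem[0x0e..0x10] <- [00 81 73]
D3: mem[0x1c..0x1f] <- [81 73 db 6b]
query mem[0x1d]=0x73, mem[0x1b]=0xdb, mem[0x02]=0xef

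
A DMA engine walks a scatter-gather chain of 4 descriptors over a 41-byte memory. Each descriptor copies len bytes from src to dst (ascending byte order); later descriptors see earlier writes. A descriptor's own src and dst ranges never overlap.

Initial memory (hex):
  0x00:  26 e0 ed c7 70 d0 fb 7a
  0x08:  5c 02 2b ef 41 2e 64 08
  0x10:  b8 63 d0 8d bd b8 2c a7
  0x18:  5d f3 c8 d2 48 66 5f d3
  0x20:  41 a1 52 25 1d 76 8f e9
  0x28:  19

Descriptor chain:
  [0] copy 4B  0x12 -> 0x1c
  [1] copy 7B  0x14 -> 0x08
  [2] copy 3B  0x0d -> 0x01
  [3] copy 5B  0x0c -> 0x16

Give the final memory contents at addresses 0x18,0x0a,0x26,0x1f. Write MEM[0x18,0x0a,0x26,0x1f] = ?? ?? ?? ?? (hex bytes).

[0] 0x12->0x1c len=4 : d0 8d bd b8
[1] 0x14->0x08 len=7 : bd b8 2c a7 5d f3 c8
[2] 0x0d->0x01 len=3 : f3 c8 08
[3] 0x0c->0x16 len=5 : 5d f3 c8 08 b8
query mem[0x18]=0xc8, mem[0x0a]=0x2c, mem[0x26]=0x8f, mem[0x1f]=0xb8

MEM[0x18,0x0a,0x26,0x1f] = c8 2c 8f b8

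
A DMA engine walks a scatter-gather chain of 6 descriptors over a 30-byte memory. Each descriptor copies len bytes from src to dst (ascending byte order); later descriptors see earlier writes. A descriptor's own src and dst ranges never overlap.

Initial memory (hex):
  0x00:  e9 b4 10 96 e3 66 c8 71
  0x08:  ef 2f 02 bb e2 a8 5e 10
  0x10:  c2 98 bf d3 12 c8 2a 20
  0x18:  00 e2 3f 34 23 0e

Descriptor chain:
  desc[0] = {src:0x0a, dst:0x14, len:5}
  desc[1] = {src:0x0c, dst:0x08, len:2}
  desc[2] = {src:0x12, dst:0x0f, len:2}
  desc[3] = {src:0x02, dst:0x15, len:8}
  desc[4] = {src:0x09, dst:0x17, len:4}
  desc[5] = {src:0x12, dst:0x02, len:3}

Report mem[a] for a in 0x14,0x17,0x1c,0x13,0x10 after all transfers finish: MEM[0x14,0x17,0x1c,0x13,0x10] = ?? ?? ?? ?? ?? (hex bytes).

MEM[0x14,0x17,0x1c,0x13,0x10] = 02 a8 a8 d3 d3

#0 dst[0x14+5] := {0x02,0xbb,0xe2,0xa8,0x5e}
#1 dst[0x08+2] := {0xe2,0xa8}
#2 dst[0x0f+2] := {0xbf,0xd3}
#3 dst[0x15+8] := {0x10,0x96,0xe3,0x66,0xc8,0x71,0xe2,0xa8}
#4 dst[0x17+4] := {0xa8,0x02,0xbb,0xe2}
#5 dst[0x02+3] := {0xbf,0xd3,0x02}
query mem[0x14]=0x02, mem[0x17]=0xa8, mem[0x1c]=0xa8, mem[0x13]=0xd3, mem[0x10]=0xd3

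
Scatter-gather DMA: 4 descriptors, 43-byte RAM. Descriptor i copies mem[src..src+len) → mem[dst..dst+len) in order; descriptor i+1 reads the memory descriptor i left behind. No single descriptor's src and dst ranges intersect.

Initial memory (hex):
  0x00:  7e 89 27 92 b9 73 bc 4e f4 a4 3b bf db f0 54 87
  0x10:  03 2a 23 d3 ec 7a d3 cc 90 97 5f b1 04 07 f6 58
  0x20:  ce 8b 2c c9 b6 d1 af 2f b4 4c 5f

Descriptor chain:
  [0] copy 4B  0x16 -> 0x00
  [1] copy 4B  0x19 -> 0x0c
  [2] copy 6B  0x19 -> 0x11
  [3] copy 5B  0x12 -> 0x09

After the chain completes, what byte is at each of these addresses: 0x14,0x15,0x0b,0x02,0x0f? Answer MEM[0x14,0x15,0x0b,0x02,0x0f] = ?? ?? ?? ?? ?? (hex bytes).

MEM[0x14,0x15,0x0b,0x02,0x0f] = 04 07 04 90 04

#0 dst[0x00+4] := {0xd3,0xcc,0x90,0x97}
#1 dst[0x0c+4] := {0x97,0x5f,0xb1,0x04}
#2 dst[0x11+6] := {0x97,0x5f,0xb1,0x04,0x07,0xf6}
#3 dst[0x09+5] := {0x5f,0xb1,0x04,0x07,0xf6}
query mem[0x14]=0x04, mem[0x15]=0x07, mem[0x0b]=0x04, mem[0x02]=0x90, mem[0x0f]=0x04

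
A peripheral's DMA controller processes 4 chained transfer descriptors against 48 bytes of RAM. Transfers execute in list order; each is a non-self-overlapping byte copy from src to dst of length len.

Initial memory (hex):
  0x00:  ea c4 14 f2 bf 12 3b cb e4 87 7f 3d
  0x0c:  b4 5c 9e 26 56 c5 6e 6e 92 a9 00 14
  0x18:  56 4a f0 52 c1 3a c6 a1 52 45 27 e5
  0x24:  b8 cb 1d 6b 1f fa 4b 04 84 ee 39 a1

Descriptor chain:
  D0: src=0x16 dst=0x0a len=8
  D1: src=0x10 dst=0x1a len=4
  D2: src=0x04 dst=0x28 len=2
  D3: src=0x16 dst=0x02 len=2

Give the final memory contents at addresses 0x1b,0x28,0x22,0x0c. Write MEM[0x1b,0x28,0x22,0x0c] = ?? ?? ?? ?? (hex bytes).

MEM[0x1b,0x28,0x22,0x0c] = 3a bf 27 56

[0] 0x16->0x0a len=8 : 00 14 56 4a f0 52 c1 3a
[1] 0x10->0x1a len=4 : c1 3a 6e 6e
[2] 0x04->0x28 len=2 : bf 12
[3] 0x16->0x02 len=2 : 00 14
query mem[0x1b]=0x3a, mem[0x28]=0xbf, mem[0x22]=0x27, mem[0x0c]=0x56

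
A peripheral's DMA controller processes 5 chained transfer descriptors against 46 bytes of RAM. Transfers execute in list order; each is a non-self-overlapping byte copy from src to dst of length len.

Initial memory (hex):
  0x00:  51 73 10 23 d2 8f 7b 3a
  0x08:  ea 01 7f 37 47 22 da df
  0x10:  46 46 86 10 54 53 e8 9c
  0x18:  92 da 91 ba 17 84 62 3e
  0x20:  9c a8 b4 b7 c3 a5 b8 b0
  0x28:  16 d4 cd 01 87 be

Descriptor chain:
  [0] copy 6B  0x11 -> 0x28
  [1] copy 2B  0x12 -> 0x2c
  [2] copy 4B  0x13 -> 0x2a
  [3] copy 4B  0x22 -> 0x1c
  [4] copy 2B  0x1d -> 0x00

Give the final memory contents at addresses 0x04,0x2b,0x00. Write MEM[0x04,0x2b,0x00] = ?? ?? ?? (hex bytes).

[0] 0x11->0x28 len=6 : 46 86 10 54 53 e8
[1] 0x12->0x2c len=2 : 86 10
[2] 0x13->0x2a len=4 : 10 54 53 e8
[3] 0x22->0x1c len=4 : b4 b7 c3 a5
[4] 0x1d->0x00 len=2 : b7 c3
query mem[0x04]=0xd2, mem[0x2b]=0x54, mem[0x00]=0xb7

MEM[0x04,0x2b,0x00] = d2 54 b7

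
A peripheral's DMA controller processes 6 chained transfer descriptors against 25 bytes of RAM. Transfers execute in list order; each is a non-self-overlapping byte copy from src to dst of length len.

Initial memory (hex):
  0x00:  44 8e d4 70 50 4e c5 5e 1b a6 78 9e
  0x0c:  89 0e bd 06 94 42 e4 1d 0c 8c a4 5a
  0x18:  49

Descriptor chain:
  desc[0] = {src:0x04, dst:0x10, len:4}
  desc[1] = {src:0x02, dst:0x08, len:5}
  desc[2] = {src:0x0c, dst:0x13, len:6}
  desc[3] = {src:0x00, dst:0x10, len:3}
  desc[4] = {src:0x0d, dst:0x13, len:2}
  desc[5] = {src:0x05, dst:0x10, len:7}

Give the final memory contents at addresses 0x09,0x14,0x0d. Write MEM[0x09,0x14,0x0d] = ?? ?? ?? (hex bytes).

MEM[0x09,0x14,0x0d] = 70 70 0e

D0: mem[0x10..0x13] <- [50 4e c5 5e]
D1: mem[0x08..0x0c] <- [d4 70 50 4e c5]
D2: mem[0x13..0x18] <- [c5 0e bd 06 50 4e]
D3: mem[0x10..0x12] <- [44 8e d4]
D4: mem[0x13..0x14] <- [0e bd]
D5: mem[0x10..0x16] <- [4e c5 5e d4 70 50 4e]
query mem[0x09]=0x70, mem[0x14]=0x70, mem[0x0d]=0x0e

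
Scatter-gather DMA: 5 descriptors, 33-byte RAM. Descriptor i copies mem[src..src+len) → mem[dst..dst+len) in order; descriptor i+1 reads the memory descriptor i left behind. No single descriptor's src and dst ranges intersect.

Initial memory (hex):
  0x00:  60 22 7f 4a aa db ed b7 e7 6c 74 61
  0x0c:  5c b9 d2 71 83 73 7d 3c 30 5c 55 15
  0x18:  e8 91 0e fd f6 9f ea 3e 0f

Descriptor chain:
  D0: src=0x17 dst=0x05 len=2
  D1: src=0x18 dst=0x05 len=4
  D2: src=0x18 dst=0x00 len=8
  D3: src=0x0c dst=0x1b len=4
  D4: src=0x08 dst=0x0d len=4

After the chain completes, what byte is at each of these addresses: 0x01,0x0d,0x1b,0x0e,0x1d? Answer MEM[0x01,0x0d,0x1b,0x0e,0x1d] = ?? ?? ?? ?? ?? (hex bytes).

MEM[0x01,0x0d,0x1b,0x0e,0x1d] = 91 fd 5c 6c d2

#0 dst[0x05+2] := {0x15,0xe8}
#1 dst[0x05+4] := {0xe8,0x91,0x0e,0xfd}
#2 dst[0x00+8] := {0xe8,0x91,0x0e,0xfd,0xf6,0x9f,0xea,0x3e}
#3 dst[0x1b+4] := {0x5c,0xb9,0xd2,0x71}
#4 dst[0x0d+4] := {0xfd,0x6c,0x74,0x61}
query mem[0x01]=0x91, mem[0x0d]=0xfd, mem[0x1b]=0x5c, mem[0x0e]=0x6c, mem[0x1d]=0xd2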